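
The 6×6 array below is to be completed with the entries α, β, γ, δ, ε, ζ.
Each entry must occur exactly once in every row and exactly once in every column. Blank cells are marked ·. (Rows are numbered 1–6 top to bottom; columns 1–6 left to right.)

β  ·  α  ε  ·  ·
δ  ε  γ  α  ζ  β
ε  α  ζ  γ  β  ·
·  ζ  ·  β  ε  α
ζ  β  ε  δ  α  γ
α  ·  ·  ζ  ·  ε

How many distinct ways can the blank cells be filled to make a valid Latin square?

Row 1, column 2: eliminating its row and column leaves {γ, δ}.
Row 1, column 5: eliminating its row and column leaves {γ, δ}.
Row 1, column 6: eliminating its row and column leaves {δ, ζ}.
Row 3, column 6: eliminating its row and column leaves {δ}.
Row 4, column 1: eliminating its row and column leaves {γ}.
Row 4, column 3: eliminating its row and column leaves {δ}.
Row 6, column 2: eliminating its row and column leaves {γ, δ}.
Row 6, column 3: eliminating its row and column leaves {β, δ}.
Row 6, column 5: eliminating its row and column leaves {γ, δ}.
Enumerating the assignments across these blanks that avoid any row or column repeat gives 2 completions.

2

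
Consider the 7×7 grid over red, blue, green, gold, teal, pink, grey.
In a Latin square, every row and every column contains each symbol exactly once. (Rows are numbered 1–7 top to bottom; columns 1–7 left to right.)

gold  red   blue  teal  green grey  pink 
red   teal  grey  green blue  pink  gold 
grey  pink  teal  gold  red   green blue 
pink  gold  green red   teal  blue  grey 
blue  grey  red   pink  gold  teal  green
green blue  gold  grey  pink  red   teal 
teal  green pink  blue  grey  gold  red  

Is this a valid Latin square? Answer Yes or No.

Yes

Each row is a permutation of the 7 symbols, and so is each column.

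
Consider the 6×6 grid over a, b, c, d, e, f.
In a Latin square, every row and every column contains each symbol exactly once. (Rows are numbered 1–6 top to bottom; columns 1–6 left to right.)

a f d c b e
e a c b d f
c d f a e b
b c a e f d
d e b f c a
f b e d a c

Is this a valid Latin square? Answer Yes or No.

Each row is a permutation of the 6 symbols, and so is each column.

Yes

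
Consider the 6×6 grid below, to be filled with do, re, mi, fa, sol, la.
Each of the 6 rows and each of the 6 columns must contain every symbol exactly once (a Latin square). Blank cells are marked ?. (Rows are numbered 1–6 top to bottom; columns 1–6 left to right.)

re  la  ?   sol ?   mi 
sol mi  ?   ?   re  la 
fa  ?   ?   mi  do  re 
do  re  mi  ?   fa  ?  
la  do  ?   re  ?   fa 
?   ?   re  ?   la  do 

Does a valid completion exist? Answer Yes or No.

No

Row 1, column 5: row 1 together with column 5 already contain {do, re, mi, fa, sol, la} — every symbol — so nothing can go there. The grid has no valid completion.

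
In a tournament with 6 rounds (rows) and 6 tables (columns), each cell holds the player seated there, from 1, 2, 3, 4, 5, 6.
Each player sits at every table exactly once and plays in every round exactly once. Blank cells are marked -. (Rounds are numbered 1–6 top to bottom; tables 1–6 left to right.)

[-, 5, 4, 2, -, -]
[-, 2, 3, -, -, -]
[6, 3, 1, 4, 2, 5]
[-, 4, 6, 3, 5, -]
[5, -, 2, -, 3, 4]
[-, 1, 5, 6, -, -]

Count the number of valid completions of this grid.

3

Round 1, table 1: eliminating its round and table leaves {1, 3}.
Round 1, table 5: eliminating its round and table leaves {1, 6}.
Round 1, table 6: eliminating its round and table leaves {1, 3, 6}.
Round 2, table 1: eliminating its round and table leaves {1, 4}.
Round 2, table 4: eliminating its round and table leaves {1, 5}.
Round 2, table 5: eliminating its round and table leaves {1, 4, 6}.
Round 2, table 6: eliminating its round and table leaves {1, 6}.
Round 4, table 1: eliminating its round and table leaves {1, 2}.
Round 4, table 6: eliminating its round and table leaves {1, 2}.
Round 5, table 2: eliminating its round and table leaves {6}.
Round 5, table 4: eliminating its round and table leaves {1}.
Round 6, table 1: eliminating its round and table leaves {2, 3, 4}.
Round 6, table 5: eliminating its round and table leaves {4}.
Round 6, table 6: eliminating its round and table leaves {2, 3}.
Enumerating the assignments across these blanks that avoid any round or table repeat gives 3 completions.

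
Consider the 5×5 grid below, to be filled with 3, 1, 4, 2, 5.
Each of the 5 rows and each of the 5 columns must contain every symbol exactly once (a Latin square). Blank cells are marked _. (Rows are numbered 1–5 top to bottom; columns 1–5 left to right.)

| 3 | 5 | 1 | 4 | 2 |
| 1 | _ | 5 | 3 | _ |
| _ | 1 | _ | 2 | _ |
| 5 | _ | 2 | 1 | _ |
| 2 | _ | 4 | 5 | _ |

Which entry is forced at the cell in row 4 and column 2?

4

Row 2, column 5: row 2 has {3, 1, 5} and column 5 has {2}, leaving only 4.
Row 2, column 2: row 2 has {3, 1, 4, 5} and column 2 has {1, 5}, leaving only 2.
Row 3, column 1: row 3 has {1, 2} and column 1 has {3, 1, 2, 5}, leaving only 4.
Row 3, column 3: row 3 has {1, 4, 2} and column 3 has {1, 4, 2, 5}, leaving only 3.
Row 3, column 5: row 3 has {3, 1, 4, 2} and column 5 has {4, 2}, leaving only 5.
Row 4, column 5: row 4 has {1, 2, 5} and column 5 has {4, 2, 5}, leaving only 3.
Row 4 already has {3, 1, 2, 5} and column 2 already has {1, 2, 5}, so row 4, column 2 must be 4.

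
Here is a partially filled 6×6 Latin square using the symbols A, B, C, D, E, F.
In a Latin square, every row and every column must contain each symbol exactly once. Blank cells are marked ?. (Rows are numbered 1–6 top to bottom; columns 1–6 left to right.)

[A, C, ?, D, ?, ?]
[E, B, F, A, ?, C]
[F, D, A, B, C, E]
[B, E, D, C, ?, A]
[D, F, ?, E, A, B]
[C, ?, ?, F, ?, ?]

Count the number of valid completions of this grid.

Row 1, column 3: eliminating its row and column leaves {B, E}.
Row 1, column 5: eliminating its row and column leaves {B, E, F}.
Row 1, column 6: eliminating its row and column leaves {F}.
Row 2, column 5: eliminating its row and column leaves {D}.
Row 4, column 5: eliminating its row and column leaves {F}.
Row 5, column 3: eliminating its row and column leaves {C}.
Row 6, column 2: eliminating its row and column leaves {A}.
Row 6, column 3: eliminating its row and column leaves {B, E}.
Row 6, column 5: eliminating its row and column leaves {B, D, E}.
Row 6, column 6: eliminating its row and column leaves {D}.
Enumerating the assignments across these blanks that avoid any row or column repeat gives 2 completions.

2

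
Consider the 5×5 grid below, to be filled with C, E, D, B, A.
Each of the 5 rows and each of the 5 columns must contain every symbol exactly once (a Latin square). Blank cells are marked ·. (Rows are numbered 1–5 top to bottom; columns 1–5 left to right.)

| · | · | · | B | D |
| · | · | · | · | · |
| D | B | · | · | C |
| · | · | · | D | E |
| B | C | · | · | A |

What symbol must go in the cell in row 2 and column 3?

A

Row 2, column 5: row 2 has {} and column 5 has {C, E, D, A}, leaving only B.
Row 4, column 2: row 4 has {E, D} and column 2 has {C, B}, leaving only A.
Row 1, column 2: row 1 has {D, B} and column 2 has {C, B, A}, leaving only E.
Row 2, column 2: row 2 has {B} and column 2 has {C, E, B, A}, leaving only D.
Row 4, column 1: row 4 has {E, D, A} and column 1 has {D, B}, leaving only C.
Row 1, column 1: row 1 has {E, D, B} and column 1 has {C, D, B}, leaving only A.
Row 1, column 3: row 1 has {E, D, B, A} and column 3 has {}, leaving only C.
Row 2, column 1: row 2 has {D, B} and column 1 has {C, D, B, A}, leaving only E.
Row 2 already has {E, D, B} and column 3 already has {C}, so row 2, column 3 must be A.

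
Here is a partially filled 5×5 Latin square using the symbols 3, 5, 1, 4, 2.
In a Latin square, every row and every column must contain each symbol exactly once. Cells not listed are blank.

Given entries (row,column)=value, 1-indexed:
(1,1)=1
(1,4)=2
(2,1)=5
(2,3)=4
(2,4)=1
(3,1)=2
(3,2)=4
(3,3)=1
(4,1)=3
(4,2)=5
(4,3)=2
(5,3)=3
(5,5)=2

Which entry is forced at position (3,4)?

3

Row 1, column 2: row 1 has {1, 2} and column 2 has {5, 4}, leaving only 3.
Row 1, column 3: row 1 has {3, 1, 2} and column 3 has {3, 1, 4, 2}, leaving only 5.
Row 1, column 5: row 1 has {3, 5, 1, 2} and column 5 has {2}, leaving only 4.
Row 2, column 2: row 2 has {5, 1, 4} and column 2 has {3, 5, 4}, leaving only 2.
Row 2, column 5: row 2 has {5, 1, 4, 2} and column 5 has {4, 2}, leaving only 3.
Row 3, column 5: row 3 has {1, 4, 2} and column 5 has {3, 4, 2}, leaving only 5.
Row 3 already has {5, 1, 4, 2} and column 4 already has {1, 2}, so row 3, column 4 must be 3.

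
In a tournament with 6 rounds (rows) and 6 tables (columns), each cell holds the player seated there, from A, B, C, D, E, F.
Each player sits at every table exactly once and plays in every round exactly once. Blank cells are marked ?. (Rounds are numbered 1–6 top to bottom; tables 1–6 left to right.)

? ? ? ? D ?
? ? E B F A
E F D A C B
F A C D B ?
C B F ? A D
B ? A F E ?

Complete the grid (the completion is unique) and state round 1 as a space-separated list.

Round 1, table 1: round 1 has {D} and table 1 has {B, C, E, F}, leaving only A.
Round 1, table 3: round 1 has {A, D} and table 3 has {A, C, D, E, F}, leaving only B.
Round 2, table 1: round 2 has {A, B, E, F} and table 1 has {A, B, C, E, F}, leaving only D.
Round 2, table 2: round 2 has {A, B, D, E, F} and table 2 has {A, B, F}, leaving only C.
Round 1, table 2: round 1 has {A, B, D} and table 2 has {A, B, C, F}, leaving only E.
Round 1, table 4: round 1 has {A, B, D, E} and table 4 has {A, B, D, F}, leaving only C.
Round 1, table 6: round 1 has {A, B, C, D, E} and table 6 has {A, B, D}, leaving only F.
So round 1 reads: A E B C D F.

A E B C D F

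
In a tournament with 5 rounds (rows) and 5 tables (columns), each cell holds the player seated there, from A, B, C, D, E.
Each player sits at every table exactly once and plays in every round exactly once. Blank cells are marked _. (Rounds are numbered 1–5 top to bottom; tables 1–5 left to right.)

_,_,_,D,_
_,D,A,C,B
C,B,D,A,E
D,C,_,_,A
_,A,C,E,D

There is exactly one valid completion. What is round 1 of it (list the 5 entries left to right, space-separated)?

A E B D C

Round 1, table 2: round 1 has {D} and table 2 has {A, B, C, D}, leaving only E.
Round 1, table 3: round 1 has {D, E} and table 3 has {A, C, D}, leaving only B.
Round 1, table 1: round 1 has {B, D, E} and table 1 has {C, D}, leaving only A.
Round 1, table 5: round 1 has {A, B, D, E} and table 5 has {A, B, D, E}, leaving only C.
So round 1 reads: A E B D C.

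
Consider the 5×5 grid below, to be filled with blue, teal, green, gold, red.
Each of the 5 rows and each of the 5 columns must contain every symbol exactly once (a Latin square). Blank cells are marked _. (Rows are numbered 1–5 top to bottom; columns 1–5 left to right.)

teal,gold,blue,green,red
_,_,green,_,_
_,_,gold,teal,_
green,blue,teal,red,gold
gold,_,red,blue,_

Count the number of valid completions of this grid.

Row 2, column 1: eliminating its row and column leaves {blue, red}.
Row 2, column 2: eliminating its row and column leaves {teal, red}.
Row 2, column 4: eliminating its row and column leaves {gold}.
Row 2, column 5: eliminating its row and column leaves {blue, teal}.
Row 3, column 1: eliminating its row and column leaves {blue, red}.
Row 3, column 2: eliminating its row and column leaves {green, red}.
Row 3, column 5: eliminating its row and column leaves {blue, green}.
Row 5, column 2: eliminating its row and column leaves {teal, green}.
Row 5, column 5: eliminating its row and column leaves {teal, green}.
Enumerating the assignments across these blanks that avoid any row or column repeat gives 2 completions.

2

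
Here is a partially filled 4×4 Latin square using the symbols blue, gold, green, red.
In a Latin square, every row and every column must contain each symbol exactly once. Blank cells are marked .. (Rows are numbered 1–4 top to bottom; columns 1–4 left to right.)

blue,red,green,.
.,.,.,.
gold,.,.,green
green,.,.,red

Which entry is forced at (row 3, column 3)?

red

Row 1, column 4: row 1 has {blue, green, red} and column 4 has {green, red}, leaving only gold.
Row 2, column 1: row 2 has {} and column 1 has {blue, gold, green}, leaving only red.
Row 2, column 4: row 2 has {red} and column 4 has {gold, green, red}, leaving only blue.
Row 2, column 3: row 2 has {blue, red} and column 3 has {green}, leaving only gold.
Row 2, column 2: row 2 has {blue, gold, red} and column 2 has {red}, leaving only green.
Row 3, column 2: row 3 has {gold, green} and column 2 has {green, red}, leaving only blue.
Row 3 already has {blue, gold, green} and column 3 already has {gold, green}, so row 3, column 3 must be red.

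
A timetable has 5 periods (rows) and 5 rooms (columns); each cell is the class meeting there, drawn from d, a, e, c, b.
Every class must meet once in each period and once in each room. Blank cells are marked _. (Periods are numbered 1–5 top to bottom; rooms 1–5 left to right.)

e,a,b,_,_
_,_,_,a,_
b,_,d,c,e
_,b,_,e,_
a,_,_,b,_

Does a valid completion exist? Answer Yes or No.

No

Period 3, room 2: period 3 together with room 2 already contain {d, a, e, c, b} — every symbol — so nothing can go there. The grid has no valid completion.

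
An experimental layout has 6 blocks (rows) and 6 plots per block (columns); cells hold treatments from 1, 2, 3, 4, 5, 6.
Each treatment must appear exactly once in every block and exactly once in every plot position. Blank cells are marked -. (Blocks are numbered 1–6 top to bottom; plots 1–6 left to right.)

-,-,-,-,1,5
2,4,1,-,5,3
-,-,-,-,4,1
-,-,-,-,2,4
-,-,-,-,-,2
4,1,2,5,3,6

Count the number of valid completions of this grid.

16

Block 1, plot 1: eliminating its block and plot leaves {3, 6}.
Block 1, plot 2: eliminating its block and plot leaves {2, 3, 6}.
Block 1, plot 3: eliminating its block and plot leaves {3, 4, 6}.
Block 1, plot 4: eliminating its block and plot leaves {2, 3, 4, 6}.
Block 2, plot 4: eliminating its block and plot leaves {6}.
Block 3, plot 1: eliminating its block and plot leaves {3, 5, 6}.
Block 3, plot 2: eliminating its block and plot leaves {2, 3, 5, 6}.
Block 3, plot 3: eliminating its block and plot leaves {3, 5, 6}.
Block 3, plot 4: eliminating its block and plot leaves {2, 3, 6}.
Block 4, plot 1: eliminating its block and plot leaves {1, 3, 5, 6}.
Block 4, plot 2: eliminating its block and plot leaves {3, 5, 6}.
Block 4, plot 3: eliminating its block and plot leaves {3, 5, 6}.
Block 4, plot 4: eliminating its block and plot leaves {1, 3, 6}.
Block 5, plot 1: eliminating its block and plot leaves {1, 3, 5, 6}.
Block 5, plot 2: eliminating its block and plot leaves {3, 5, 6}.
Block 5, plot 3: eliminating its block and plot leaves {3, 4, 5, 6}.
Block 5, plot 4: eliminating its block and plot leaves {1, 3, 4, 6}.
Block 5, plot 5: eliminating its block and plot leaves {6}.
Enumerating the assignments across these blanks that avoid any block or plot repeat gives 16 completions.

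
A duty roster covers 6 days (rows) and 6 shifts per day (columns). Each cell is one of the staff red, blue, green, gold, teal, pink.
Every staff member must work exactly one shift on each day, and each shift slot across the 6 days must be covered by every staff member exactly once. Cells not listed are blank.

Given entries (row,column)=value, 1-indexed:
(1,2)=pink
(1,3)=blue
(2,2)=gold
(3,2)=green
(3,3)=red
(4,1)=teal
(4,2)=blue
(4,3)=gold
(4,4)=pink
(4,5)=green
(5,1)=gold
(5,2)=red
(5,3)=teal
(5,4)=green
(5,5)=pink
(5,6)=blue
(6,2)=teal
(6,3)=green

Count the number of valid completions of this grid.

20

Day 1, shift 1: eliminating its day and shift leaves {red, green}.
Day 1, shift 4: eliminating its day and shift leaves {red, gold, teal}.
Day 1, shift 5: eliminating its day and shift leaves {red, gold, teal}.
Day 1, shift 6: eliminating its day and shift leaves {red, green, gold, teal}.
Day 2, shift 1: eliminating its day and shift leaves {red, blue, green, pink}.
Day 2, shift 3: eliminating its day and shift leaves {pink}.
Day 2, shift 4: eliminating its day and shift leaves {red, blue, teal}.
Day 2, shift 5: eliminating its day and shift leaves {red, blue, teal}.
Day 2, shift 6: eliminating its day and shift leaves {red, green, teal, pink}.
Day 3, shift 1: eliminating its day and shift leaves {blue, pink}.
Day 3, shift 4: eliminating its day and shift leaves {blue, gold, teal}.
Day 3, shift 5: eliminating its day and shift leaves {blue, gold, teal}.
Day 3, shift 6: eliminating its day and shift leaves {gold, teal, pink}.
Day 4, shift 6: eliminating its day and shift leaves {red}.
Day 6, shift 1: eliminating its day and shift leaves {red, blue, pink}.
Day 6, shift 4: eliminating its day and shift leaves {red, blue, gold}.
Day 6, shift 5: eliminating its day and shift leaves {red, blue, gold}.
Day 6, shift 6: eliminating its day and shift leaves {red, gold, pink}.
Enumerating the assignments across these blanks that avoid any day or shift repeat gives 20 completions.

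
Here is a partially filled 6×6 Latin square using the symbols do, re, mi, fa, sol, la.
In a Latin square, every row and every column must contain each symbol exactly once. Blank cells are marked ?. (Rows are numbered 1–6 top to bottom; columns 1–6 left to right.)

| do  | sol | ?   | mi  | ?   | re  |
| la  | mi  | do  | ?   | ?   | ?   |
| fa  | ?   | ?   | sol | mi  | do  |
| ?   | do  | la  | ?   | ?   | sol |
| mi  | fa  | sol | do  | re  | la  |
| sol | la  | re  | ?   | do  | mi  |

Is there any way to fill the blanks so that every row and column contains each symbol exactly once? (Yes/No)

No

Row 3, column 3: row 3 together with column 3 already contain {do, re, mi, fa, sol, la} — every symbol — so nothing can go there. The grid has no valid completion.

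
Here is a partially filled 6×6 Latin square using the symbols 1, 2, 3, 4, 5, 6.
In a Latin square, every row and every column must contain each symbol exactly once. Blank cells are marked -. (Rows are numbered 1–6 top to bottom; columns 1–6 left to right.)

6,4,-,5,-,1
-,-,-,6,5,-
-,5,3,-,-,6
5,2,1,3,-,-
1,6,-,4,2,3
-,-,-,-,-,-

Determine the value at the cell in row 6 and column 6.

5

Row 1, column 3: row 1 has {1, 4, 5, 6} and column 3 has {1, 3}, leaving only 2.
Row 1, column 5: row 1 has {1, 2, 4, 5, 6} and column 5 has {2, 5}, leaving only 3.
Row 2, column 3: row 2 has {5, 6} and column 3 has {1, 2, 3}, leaving only 4.
Row 2, column 6: row 2 has {4, 5, 6} and column 6 has {1, 3, 6}, leaving only 2.
Row 2, column 1: row 2 has {2, 4, 5, 6} and column 1 has {1, 5, 6}, leaving only 3.
Row 2, column 2: row 2 has {2, 3, 4, 5, 6} and column 2 has {2, 4, 5, 6}, leaving only 1.
Row 4, column 6: row 4 has {1, 2, 3, 5} and column 6 has {1, 2, 3, 6}, leaving only 4.
Row 6 already has {} and column 6 already has {1, 2, 3, 4, 6}, so row 6, column 6 must be 5.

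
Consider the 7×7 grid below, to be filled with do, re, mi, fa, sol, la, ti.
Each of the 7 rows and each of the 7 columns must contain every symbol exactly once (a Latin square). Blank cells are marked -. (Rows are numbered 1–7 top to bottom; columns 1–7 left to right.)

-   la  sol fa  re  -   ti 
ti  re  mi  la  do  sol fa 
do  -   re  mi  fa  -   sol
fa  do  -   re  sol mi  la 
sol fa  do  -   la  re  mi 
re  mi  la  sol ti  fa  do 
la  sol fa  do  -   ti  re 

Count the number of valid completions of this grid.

Row 1, column 1: eliminating its row and column leaves {mi}.
Row 1, column 6: eliminating its row and column leaves {do}.
Row 3, column 2: eliminating its row and column leaves {ti}.
Row 3, column 6: eliminating its row and column leaves {la}.
Row 4, column 3: eliminating its row and column leaves {ti}.
Row 5, column 4: eliminating its row and column leaves {ti}.
Row 7, column 5: eliminating its row and column leaves {mi}.
Only one assignment across all blanks avoids any row or column repeat, giving 1 completion.

1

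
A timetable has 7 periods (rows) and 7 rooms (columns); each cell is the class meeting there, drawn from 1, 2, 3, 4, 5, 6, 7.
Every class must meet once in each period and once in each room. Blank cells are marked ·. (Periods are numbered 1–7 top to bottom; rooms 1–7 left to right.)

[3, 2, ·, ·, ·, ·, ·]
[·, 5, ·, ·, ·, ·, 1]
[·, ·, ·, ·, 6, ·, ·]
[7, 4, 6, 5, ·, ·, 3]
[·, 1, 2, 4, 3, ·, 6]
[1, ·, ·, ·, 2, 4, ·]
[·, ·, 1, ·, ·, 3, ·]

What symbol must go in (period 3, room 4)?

1

Period 4, room 5: period 4 has {3, 4, 5, 6, 7} and room 5 has {2, 3, 6}, leaving only 1.
Period 4, room 6: period 4 has {1, 3, 4, 5, 6, 7} and room 6 has {3, 4}, leaving only 2.
Period 5, room 1: period 5 has {1, 2, 3, 4, 6} and room 1 has {1, 3, 7}, leaving only 5.
Period 5, room 6: period 5 has {1, 2, 3, 4, 5, 6} and room 6 has {2, 3, 4}, leaving only 7.
Period 2, room 6: period 2 has {1, 5} and room 6 has {2, 3, 4, 7}, leaving only 6.
Period 3, room 4 is narrowed to {1, 2, 3, 7}.
If it were 2, then period 7, room 4 would be left with no valid symbol.
If it were 3, propagating the remaining blanks reaches a contradiction.
If it were 7, propagating the remaining blanks reaches a contradiction.
So period 3, room 4 must be 1.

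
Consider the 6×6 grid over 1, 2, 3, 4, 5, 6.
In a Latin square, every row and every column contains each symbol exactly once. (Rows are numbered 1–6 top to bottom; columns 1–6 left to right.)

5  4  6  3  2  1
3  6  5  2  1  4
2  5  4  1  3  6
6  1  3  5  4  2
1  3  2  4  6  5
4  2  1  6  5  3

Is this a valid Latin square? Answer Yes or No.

Yes

Each row is a permutation of the 6 symbols, and so is each column.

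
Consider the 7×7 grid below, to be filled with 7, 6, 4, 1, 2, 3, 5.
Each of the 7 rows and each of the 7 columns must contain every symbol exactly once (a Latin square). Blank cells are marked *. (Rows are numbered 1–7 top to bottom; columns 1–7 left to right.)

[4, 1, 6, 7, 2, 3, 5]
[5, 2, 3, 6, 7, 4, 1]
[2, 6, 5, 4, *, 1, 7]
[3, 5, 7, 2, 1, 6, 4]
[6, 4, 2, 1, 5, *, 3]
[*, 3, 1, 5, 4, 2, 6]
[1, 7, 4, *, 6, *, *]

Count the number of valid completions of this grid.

Row 3, column 5: eliminating its row and column leaves {3}.
Row 5, column 6: eliminating its row and column leaves {7}.
Row 6, column 1: eliminating its row and column leaves {7}.
Row 7, column 4: eliminating its row and column leaves {3}.
Row 7, column 6: eliminating its row and column leaves {5}.
Row 7, column 7: eliminating its row and column leaves {2}.
Only one assignment across all blanks avoids any row or column repeat, giving 1 completion.

1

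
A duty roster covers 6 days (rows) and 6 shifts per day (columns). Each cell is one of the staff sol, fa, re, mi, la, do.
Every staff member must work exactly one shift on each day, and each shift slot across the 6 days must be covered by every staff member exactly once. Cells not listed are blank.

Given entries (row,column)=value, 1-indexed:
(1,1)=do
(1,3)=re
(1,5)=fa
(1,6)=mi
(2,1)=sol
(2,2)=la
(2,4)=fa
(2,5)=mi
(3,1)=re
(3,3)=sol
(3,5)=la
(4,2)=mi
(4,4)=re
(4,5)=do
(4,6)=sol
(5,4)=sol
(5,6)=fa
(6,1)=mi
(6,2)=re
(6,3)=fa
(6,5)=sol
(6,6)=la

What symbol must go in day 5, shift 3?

mi

Day 1, shift 2: day 1 has {fa, re, mi, do} and shift 2 has {re, mi, la}, leaving only sol.
Day 1, shift 4: day 1 has {sol, fa, re, mi, do} and shift 4 has {sol, fa, re}, leaving only la.
Day 2, shift 3: day 2 has {sol, fa, mi, la} and shift 3 has {sol, fa, re}, leaving only do.
Day 2, shift 6: day 2 has {sol, fa, mi, la, do} and shift 6 has {sol, fa, mi, la}, leaving only re.
Day 3, shift 6: day 3 has {sol, re, la} and shift 6 has {sol, fa, re, mi, la}, leaving only do.
Day 3, shift 2: day 3 has {sol, re, la, do} and shift 2 has {sol, re, mi, la}, leaving only fa.
Day 3, shift 4: day 3 has {sol, fa, re, la, do} and shift 4 has {sol, fa, re, la}, leaving only mi.
Day 4, shift 3: day 4 has {sol, re, mi, do} and shift 3 has {sol, fa, re, do}, leaving only la.
Day 5 already has {sol, fa} and shift 3 already has {sol, fa, re, la, do}, so day 5, shift 3 must be mi.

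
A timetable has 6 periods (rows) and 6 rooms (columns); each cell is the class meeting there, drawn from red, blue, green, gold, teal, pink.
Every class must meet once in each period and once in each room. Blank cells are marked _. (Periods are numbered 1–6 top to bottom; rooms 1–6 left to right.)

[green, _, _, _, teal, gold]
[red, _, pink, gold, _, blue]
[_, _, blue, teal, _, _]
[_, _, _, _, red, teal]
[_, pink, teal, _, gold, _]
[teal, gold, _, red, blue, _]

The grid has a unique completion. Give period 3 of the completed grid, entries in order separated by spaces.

gold red blue teal pink green

Period 1, room 3: period 1 has {green, gold, teal} and room 3 has {blue, teal, pink}, leaving only red.
Period 1, room 2: period 1 has {red, green, gold, teal} and room 2 has {gold, pink}, leaving only blue.
Period 1, room 4: period 1 has {red, blue, green, gold, teal} and room 4 has {red, gold, teal}, leaving only pink.
Period 2, room 5: period 2 has {red, blue, gold, pink} and room 5 has {red, blue, gold, teal}, leaving only green.
Period 3, room 5: period 3 has {blue, teal} and room 5 has {red, blue, green, gold, teal}, leaving only pink.
Period 3, room 1: period 3 has {blue, teal, pink} and room 1 has {red, green, teal}, leaving only gold.
Period 2, room 2: period 2 has {red, blue, green, gold, pink} and room 2 has {blue, gold, pink}, leaving only teal.
Period 4, room 2: period 4 has {red, teal} and room 2 has {blue, gold, teal, pink}, leaving only green.
Period 3, room 2: period 3 has {blue, gold, teal, pink} and room 2 has {blue, green, gold, teal, pink}, leaving only red.
Period 3, room 6: period 3 has {red, blue, gold, teal, pink} and room 6 has {blue, gold, teal}, leaving only green.
So period 3 reads: gold red blue teal pink green.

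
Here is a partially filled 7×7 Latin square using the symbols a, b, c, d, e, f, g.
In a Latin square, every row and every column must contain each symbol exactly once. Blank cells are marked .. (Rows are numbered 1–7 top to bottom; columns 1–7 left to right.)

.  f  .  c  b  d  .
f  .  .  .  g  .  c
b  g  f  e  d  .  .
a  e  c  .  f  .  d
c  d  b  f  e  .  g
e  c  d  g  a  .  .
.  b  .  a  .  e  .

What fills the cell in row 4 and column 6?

Row 1, column 1: row 1 has {b, c, d, f} and column 1 has {a, b, c, e, f}, leaving only g.
Row 2, column 2: row 2 has {c, f, g} and column 2 has {b, c, d, e, f, g}, leaving only a.
Row 2, column 3: row 2 has {a, c, f, g} and column 3 has {b, c, d, f}, leaving only e.
Row 1, column 3: row 1 has {b, c, d, f, g} and column 3 has {b, c, d, e, f}, leaving only a.
Row 1, column 7: row 1 has {a, b, c, d, f, g} and column 7 has {c, d, g}, leaving only e.
Row 2, column 6: row 2 has {a, c, e, f, g} and column 6 has {d, e}, leaving only b.
Row 4 already has {a, c, d, e, f} and column 6 already has {b, d, e}, so row 4, column 6 must be g.

g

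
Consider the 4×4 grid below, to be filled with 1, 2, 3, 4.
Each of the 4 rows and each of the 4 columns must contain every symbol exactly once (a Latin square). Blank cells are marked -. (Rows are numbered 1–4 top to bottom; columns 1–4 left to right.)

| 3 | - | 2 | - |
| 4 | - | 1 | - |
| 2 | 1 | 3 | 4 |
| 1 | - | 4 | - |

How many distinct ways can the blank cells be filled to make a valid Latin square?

2

Row 1, column 2: eliminating its row and column leaves {4}.
Row 1, column 4: eliminating its row and column leaves {1}.
Row 2, column 2: eliminating its row and column leaves {2, 3}.
Row 2, column 4: eliminating its row and column leaves {2, 3}.
Row 4, column 2: eliminating its row and column leaves {2, 3}.
Row 4, column 4: eliminating its row and column leaves {2, 3}.
Enumerating the assignments across these blanks that avoid any row or column repeat gives 2 completions.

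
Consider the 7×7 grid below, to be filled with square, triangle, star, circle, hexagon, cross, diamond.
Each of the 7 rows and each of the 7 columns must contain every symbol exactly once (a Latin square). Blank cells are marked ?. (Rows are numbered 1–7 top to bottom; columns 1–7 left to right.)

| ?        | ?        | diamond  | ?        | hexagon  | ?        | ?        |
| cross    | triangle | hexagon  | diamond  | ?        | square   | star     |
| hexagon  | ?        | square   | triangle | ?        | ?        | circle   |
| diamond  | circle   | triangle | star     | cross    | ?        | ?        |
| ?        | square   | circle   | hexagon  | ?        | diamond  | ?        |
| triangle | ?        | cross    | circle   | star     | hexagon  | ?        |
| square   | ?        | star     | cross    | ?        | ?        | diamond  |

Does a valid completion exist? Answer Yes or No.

Row 4, column 6: row 4 together with column 6 already contain {square, triangle, star, circle, hexagon, cross, diamond} — every symbol — so nothing can go there. The grid has no valid completion.

No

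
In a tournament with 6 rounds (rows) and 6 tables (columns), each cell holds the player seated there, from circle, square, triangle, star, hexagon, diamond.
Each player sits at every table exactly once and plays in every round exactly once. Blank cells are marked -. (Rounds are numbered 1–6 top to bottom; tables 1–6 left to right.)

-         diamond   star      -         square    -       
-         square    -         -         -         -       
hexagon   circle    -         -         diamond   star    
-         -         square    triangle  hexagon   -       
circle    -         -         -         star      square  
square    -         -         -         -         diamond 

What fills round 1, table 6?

Round 1, table 1: round 1 has {square, star, diamond} and table 1 has {circle, square, hexagon}, leaving only triangle.
Round 3, table 3: round 3 has {circle, star, hexagon, diamond} and table 3 has {square, star}, leaving only triangle.
Round 3, table 4: round 3 has {circle, triangle, star, hexagon, diamond} and table 4 has {triangle}, leaving only square.
Round 4, table 2: round 4 has {square, triangle, hexagon} and table 2 has {circle, square, diamond}, leaving only star.
Round 4, table 1: round 4 has {square, triangle, star, hexagon} and table 1 has {circle, square, triangle, hexagon}, leaving only diamond.
Round 2, table 1: round 2 has {square} and table 1 has {circle, square, triangle, hexagon, diamond}, leaving only star.
Round 4, table 6: round 4 has {square, triangle, star, hexagon, diamond} and table 6 has {square, star, diamond}, leaving only circle.
Round 1 already has {square, triangle, star, diamond} and table 6 already has {circle, square, star, diamond}, so round 1, table 6 must be hexagon.

hexagon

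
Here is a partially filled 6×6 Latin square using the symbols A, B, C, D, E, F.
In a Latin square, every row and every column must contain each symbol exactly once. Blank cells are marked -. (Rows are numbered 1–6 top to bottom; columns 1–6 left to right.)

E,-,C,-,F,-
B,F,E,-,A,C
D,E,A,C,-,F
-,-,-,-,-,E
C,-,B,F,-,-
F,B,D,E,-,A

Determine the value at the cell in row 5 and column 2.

Row 2, column 4: row 2 has {A, B, C, E, F} and column 4 has {C, E, F}, leaving only D.
Row 3, column 5: row 3 has {A, C, D, E, F} and column 5 has {A, F}, leaving only B.
Row 4, column 1: row 4 has {E} and column 1 has {B, C, D, E, F}, leaving only A.
Row 4, column 3: row 4 has {A, E} and column 3 has {A, B, C, D, E}, leaving only F.
Row 4, column 4: row 4 has {A, E, F} and column 4 has {C, D, E, F}, leaving only B.
Row 1, column 4: row 1 has {C, E, F} and column 4 has {B, C, D, E, F}, leaving only A.
Row 1, column 2: row 1 has {A, C, E, F} and column 2 has {B, E, F}, leaving only D.
Row 5 already has {B, C, F} and column 2 already has {B, D, E, F}, so row 5, column 2 must be A.

A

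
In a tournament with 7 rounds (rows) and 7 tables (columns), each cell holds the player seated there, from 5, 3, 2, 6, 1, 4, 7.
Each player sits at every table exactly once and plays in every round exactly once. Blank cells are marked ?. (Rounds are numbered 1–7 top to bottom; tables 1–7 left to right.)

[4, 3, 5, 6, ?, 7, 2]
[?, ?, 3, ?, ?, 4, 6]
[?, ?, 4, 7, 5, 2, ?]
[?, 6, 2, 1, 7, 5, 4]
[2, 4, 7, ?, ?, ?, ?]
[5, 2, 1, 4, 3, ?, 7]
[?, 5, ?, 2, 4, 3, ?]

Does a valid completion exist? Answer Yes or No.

Yes

No round or table among the givens repeats a symbol, and propagating forced cells runs into no contradiction.
One valid completion exists (for instance, 4 3 5 6 1 7 2 / 1 7 3 5 2 4 6 / 6 1 4 7 5 2 3 / 3 6 2 1 7 5 4 / 2 4 7 3 6 1 5 / 5 2 1 4 3 6 7 / 7 5 6 2 4 3 1).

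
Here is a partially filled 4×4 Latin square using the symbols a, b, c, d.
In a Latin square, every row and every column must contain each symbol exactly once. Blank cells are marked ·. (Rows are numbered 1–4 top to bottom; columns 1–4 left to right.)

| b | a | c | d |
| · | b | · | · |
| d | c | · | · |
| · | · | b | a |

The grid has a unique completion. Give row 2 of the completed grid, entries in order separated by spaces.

Row 2, column 4: row 2 has {b} and column 4 has {a, d}, leaving only c.
Row 2, column 1: row 2 has {b, c} and column 1 has {b, d}, leaving only a.
Row 2, column 3: row 2 has {a, b, c} and column 3 has {b, c}, leaving only d.
So row 2 reads: a b d c.

a b d c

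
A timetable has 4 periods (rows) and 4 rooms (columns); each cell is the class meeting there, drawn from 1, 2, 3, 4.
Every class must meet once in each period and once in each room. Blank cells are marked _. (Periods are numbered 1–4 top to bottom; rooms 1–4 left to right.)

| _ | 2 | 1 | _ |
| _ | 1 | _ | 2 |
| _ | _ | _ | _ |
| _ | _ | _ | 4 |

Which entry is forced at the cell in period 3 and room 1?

2

Period 1, room 4: period 1 has {1, 2} and room 4 has {2, 4}, leaving only 3.
Period 1, room 1: period 1 has {1, 2, 3} and room 1 has {}, leaving only 4.
Period 2, room 1: period 2 has {1, 2} and room 1 has {4}, leaving only 3.
Period 2, room 3: period 2 has {1, 2, 3} and room 3 has {1}, leaving only 4.
Period 3, room 4: period 3 has {} and room 4 has {2, 3, 4}, leaving only 1.
Period 3 already has {1} and room 1 already has {3, 4}, so period 3, room 1 must be 2.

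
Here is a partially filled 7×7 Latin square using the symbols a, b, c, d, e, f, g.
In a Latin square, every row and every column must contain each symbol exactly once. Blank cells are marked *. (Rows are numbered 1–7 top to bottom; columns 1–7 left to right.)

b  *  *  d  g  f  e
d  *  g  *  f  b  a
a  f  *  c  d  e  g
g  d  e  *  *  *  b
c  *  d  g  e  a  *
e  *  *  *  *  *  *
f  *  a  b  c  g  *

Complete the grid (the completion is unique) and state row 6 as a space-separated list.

Row 1, column 3: row 1 has {b, d, e, f, g} and column 3 has {a, d, e, g}, leaving only c.
Row 1, column 2: row 1 has {b, c, d, e, f, g} and column 2 has {d, f}, leaving only a.
Row 2, column 4: row 2 has {a, b, d, f, g} and column 4 has {b, c, d, g}, leaving only e.
Row 2, column 2: row 2 has {a, b, d, e, f, g} and column 2 has {a, d, f}, leaving only c.
Row 3, column 3: row 3 has {a, c, d, e, f, g} and column 3 has {a, c, d, e, g}, leaving only b.
Row 6, column 3: row 6 has {e} and column 3 has {a, b, c, d, e, g}, leaving only f.
Row 6, column 4: row 6 has {e, f} and column 4 has {b, c, d, e, g}, leaving only a.
Row 6, column 5: row 6 has {a, e, f} and column 5 has {c, d, e, f, g}, leaving only b.
Row 6, column 2: row 6 has {a, b, e, f} and column 2 has {a, c, d, f}, leaving only g.
Row 4, column 4: row 4 has {b, d, e, g} and column 4 has {a, b, c, d, e, g}, leaving only f.
Row 4, column 5: row 4 has {b, d, e, f, g} and column 5 has {b, c, d, e, f, g}, leaving only a.
Row 4, column 6: row 4 has {a, b, d, e, f, g} and column 6 has {a, b, e, f, g}, leaving only c.
Row 6, column 6: row 6 has {a, b, e, f, g} and column 6 has {a, b, c, e, f, g}, leaving only d.
Row 6, column 7: row 6 has {a, b, d, e, f, g} and column 7 has {a, b, e, g}, leaving only c.
So row 6 reads: e g f a b d c.

e g f a b d c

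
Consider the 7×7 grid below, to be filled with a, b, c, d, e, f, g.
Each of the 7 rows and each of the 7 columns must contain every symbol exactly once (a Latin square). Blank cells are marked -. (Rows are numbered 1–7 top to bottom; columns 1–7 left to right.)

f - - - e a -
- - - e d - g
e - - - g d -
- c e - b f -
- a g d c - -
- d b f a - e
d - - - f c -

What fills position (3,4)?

Row 2, column 6: row 2 has {d, e, g} and column 6 has {a, c, d, f}, leaving only b.
Row 2, column 2: row 2 has {b, d, e, g} and column 2 has {a, c, d}, leaving only f.
Row 3, column 2: row 3 has {d, e, g} and column 2 has {a, c, d, f}, leaving only b.
Row 1, column 2: row 1 has {a, e, f} and column 2 has {a, b, c, d, f}, leaving only g.
Row 5, column 1: row 5 has {a, c, d, g} and column 1 has {d, e, f}, leaving only b.
Row 5, column 6: row 5 has {a, b, c, d, g} and column 6 has {a, b, c, d, f}, leaving only e.
Row 5, column 7: row 5 has {a, b, c, d, e, g} and column 7 has {e, g}, leaving only f.
Row 6, column 6: row 6 has {a, b, d, e, f} and column 6 has {a, b, c, d, e, f}, leaving only g.
Row 6, column 1: row 6 has {a, b, d, e, f, g} and column 1 has {b, d, e, f}, leaving only c.
Row 2, column 1: row 2 has {b, d, e, f, g} and column 1 has {b, c, d, e, f}, leaving only a.
Row 2, column 3: row 2 has {a, b, d, e, f, g} and column 3 has {b, e, g}, leaving only c.
Row 1, column 3: row 1 has {a, e, f, g} and column 3 has {b, c, e, g}, leaving only d.
Row 4, column 1: row 4 has {b, c, e, f} and column 1 has {a, b, c, d, e, f}, leaving only g.
Row 4, column 4: row 4 has {b, c, e, f, g} and column 4 has {d, e, f}, leaving only a.
Row 3 already has {b, d, e, g} and column 4 already has {a, d, e, f}, so row 3, column 4 must be c.

c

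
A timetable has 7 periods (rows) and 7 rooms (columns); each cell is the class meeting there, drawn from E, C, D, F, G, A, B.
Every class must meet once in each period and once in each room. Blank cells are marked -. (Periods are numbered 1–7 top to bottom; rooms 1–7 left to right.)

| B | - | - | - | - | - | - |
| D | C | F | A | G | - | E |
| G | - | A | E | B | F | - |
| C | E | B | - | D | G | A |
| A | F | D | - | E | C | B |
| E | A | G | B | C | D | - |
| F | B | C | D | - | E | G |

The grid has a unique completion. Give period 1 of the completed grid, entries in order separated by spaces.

Period 1, room 3: period 1 has {B} and room 3 has {C, D, F, G, A, B}, leaving only E.
Period 1, room 6: period 1 has {E, B} and room 6 has {E, C, D, F, G}, leaving only A.
Period 1, room 5: period 1 has {E, A, B} and room 5 has {E, C, D, G, B}, leaving only F.
Period 2, room 6: period 2 has {E, C, D, F, G, A} and room 6 has {E, C, D, F, G, A}, leaving only B.
Period 3, room 2: period 3 has {E, F, G, A, B} and room 2 has {E, C, F, A, B}, leaving only D.
Period 1, room 2: period 1 has {E, F, A, B} and room 2 has {E, C, D, F, A, B}, leaving only G.
Period 1, room 4: period 1 has {E, F, G, A, B} and room 4 has {E, D, A, B}, leaving only C.
Period 1, room 7: period 1 has {E, C, F, G, A, B} and room 7 has {E, G, A, B}, leaving only D.
So period 1 reads: B G E C F A D.

B G E C F A D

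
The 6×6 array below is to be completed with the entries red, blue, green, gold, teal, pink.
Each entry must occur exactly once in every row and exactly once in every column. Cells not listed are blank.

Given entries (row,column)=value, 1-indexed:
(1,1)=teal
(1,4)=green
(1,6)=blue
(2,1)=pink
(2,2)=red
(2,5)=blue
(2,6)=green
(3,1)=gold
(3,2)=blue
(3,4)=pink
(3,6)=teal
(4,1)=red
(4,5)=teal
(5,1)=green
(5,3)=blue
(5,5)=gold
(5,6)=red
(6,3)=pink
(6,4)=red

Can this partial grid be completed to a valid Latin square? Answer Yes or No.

Yes

No row or column among the givens repeats a symbol, and propagating forced cells runs into no contradiction.
One valid completion exists (for instance, teal gold red green pink blue / pink red teal gold blue green / gold blue green pink red teal / red green gold blue teal pink / green pink blue teal gold red / blue teal pink red green gold).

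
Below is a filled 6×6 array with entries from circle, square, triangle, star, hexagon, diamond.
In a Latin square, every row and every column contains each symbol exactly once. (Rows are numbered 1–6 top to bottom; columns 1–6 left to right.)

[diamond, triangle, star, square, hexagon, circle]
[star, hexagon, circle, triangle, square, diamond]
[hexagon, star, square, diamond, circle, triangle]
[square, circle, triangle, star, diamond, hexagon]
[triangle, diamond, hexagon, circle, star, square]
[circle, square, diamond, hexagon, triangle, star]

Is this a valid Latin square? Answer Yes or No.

Yes

Each row is a permutation of the 6 symbols, and so is each column.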